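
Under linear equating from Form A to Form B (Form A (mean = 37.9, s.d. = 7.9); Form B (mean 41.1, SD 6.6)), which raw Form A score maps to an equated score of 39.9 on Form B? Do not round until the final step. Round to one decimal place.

36.5

Invert y = (SD_Y/SD_X)(x − M_X) + M_Y:
x = (SD_X/SD_Y)(y − M_Y) + M_X = (7.9/6.6)(39.9 − 41.1) + 37.9
x = 1.196970 × -1.200 + 37.9 = 36.5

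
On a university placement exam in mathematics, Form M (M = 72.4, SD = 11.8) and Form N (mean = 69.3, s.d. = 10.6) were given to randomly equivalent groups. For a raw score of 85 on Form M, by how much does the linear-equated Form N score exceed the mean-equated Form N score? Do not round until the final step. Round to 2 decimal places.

-1.28

Mean-equated: 85 + (69.3 − 72.4) = 81.90
Linear-equated: (10.6/11.8)(85 − 72.4) + 69.3 = 80.619
Difference = 80.619 − 81.90 = -1.28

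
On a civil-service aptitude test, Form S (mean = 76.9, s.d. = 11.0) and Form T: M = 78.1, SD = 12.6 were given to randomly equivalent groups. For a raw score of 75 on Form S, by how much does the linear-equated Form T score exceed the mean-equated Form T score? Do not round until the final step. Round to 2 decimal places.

-0.28

Mean-equated: 75 + (78.1 − 76.9) = 76.20
Linear-equated: (12.6/11.0)(75 − 76.9) + 78.1 = 75.924
Difference = 75.924 − 76.20 = -0.28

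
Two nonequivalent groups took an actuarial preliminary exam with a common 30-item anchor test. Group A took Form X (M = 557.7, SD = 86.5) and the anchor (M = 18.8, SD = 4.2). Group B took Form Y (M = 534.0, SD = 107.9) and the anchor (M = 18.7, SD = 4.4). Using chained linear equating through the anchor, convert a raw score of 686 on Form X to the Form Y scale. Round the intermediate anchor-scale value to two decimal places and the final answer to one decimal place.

Form X → anchor (Group A): v = (4.2/86.5)(686 − 557.7) + 18.8 = 25.03
anchor → Form Y (Group B): y = (107.9/4.4)(25.03 − 18.7) + 534.0 = 689.2

689.2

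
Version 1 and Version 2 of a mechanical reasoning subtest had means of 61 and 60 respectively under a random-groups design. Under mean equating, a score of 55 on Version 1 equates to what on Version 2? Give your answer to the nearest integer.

54

Mean equating: y = x + (M_Y − M_X) = 55 + (60 − 61) = 54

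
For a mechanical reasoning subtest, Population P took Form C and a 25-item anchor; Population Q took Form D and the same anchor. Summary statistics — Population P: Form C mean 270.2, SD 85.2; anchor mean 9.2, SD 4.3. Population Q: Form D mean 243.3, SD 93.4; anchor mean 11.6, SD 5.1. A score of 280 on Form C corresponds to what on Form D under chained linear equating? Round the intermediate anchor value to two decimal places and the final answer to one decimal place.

208.3

Form C → anchor (Population P): v = (4.3/85.2)(280 − 270.2) + 9.2 = 9.69
anchor → Form D (Population Q): y = (93.4/5.1)(9.69 − 11.6) + 243.3 = 208.3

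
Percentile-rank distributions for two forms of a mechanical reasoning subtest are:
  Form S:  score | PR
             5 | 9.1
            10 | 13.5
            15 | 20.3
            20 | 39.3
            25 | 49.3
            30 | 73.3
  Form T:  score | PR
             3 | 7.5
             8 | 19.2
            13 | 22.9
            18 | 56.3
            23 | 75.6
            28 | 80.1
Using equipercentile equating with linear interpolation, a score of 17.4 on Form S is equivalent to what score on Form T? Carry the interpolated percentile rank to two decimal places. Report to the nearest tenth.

PR of 17.4 on Form S: 20.3 + (17.4 − 15)/(20 − 15) × (39.3 − 20.3) = 29.42
On Form T, PR 29.42 falls between score 13 (PR 22.9) and 18 (PR 56.3).
Interpolate: 13 + (29.42 − 22.9)/(56.3 − 22.9) × (18 − 13) = 14.0

14.0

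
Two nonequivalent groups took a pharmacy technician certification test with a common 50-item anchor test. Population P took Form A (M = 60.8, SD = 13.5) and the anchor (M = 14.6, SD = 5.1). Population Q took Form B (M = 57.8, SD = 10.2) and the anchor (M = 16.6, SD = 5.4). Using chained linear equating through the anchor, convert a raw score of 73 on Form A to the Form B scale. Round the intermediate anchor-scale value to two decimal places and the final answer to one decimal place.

62.7

Form A → anchor (Population P): v = (5.1/13.5)(73 − 60.8) + 14.6 = 19.21
anchor → Form B (Population Q): y = (10.2/5.4)(19.21 − 16.6) + 57.8 = 62.7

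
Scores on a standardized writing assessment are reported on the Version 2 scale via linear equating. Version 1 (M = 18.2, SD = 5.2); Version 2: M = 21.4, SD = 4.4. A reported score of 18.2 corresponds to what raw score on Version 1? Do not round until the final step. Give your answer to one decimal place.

14.4

Invert y = (SD_Y/SD_X)(x − M_X) + M_Y:
x = (SD_X/SD_Y)(y − M_Y) + M_X = (5.2/4.4)(18.2 − 21.4) + 18.2
x = 1.181818 × -3.200 + 18.2 = 14.4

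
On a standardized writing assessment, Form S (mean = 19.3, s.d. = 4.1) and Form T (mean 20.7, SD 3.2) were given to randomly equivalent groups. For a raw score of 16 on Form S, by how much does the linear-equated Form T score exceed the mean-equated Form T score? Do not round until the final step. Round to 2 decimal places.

0.72

Mean-equated: 16 + (20.7 − 19.3) = 17.40
Linear-equated: (3.2/4.1)(16 − 19.3) + 20.7 = 18.124
Difference = 18.124 − 17.40 = 0.72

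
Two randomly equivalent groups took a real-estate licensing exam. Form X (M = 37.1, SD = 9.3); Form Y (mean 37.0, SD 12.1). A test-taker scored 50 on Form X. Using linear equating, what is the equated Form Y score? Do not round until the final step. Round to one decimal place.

Linear equating: y = (SD_Y/SD_X)(x − M_X) + M_Y
y = (12.1/9.3)(50 − 37.1) + 37.0
y = 1.301075 × 12.9 + 37.0 = 16.7839 + 37.0 = 53.8

53.8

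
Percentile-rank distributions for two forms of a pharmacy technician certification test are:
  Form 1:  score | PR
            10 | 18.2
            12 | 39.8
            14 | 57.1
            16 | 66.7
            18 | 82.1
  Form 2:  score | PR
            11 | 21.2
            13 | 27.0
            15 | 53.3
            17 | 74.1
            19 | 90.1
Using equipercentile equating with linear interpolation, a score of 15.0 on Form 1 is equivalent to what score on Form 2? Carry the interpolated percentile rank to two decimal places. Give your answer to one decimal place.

15.8

PR of 15.0 on Form 1: 57.1 + (15.0 − 14)/(16 − 14) × (66.7 − 57.1) = 61.90
On Form 2, PR 61.90 falls between score 15 (PR 53.3) and 17 (PR 74.1).
Interpolate: 15 + (61.90 − 53.3)/(74.1 − 53.3) × (17 − 15) = 15.8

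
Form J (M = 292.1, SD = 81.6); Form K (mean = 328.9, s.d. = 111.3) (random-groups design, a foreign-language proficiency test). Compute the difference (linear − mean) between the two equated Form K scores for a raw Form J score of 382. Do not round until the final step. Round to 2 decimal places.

32.72

Mean-equated: 382 + (328.9 − 292.1) = 418.80
Linear-equated: (111.3/81.6)(382 − 292.1) + 328.9 = 451.521
Difference = 451.521 − 418.80 = 32.72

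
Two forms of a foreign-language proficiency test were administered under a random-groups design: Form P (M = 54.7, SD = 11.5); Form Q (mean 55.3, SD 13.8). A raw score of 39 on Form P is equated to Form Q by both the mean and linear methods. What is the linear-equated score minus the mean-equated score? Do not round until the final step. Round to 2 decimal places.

-3.14

Mean-equated: 39 + (55.3 − 54.7) = 39.60
Linear-equated: (13.8/11.5)(39 − 54.7) + 55.3 = 36.460
Difference = 36.460 − 39.60 = -3.14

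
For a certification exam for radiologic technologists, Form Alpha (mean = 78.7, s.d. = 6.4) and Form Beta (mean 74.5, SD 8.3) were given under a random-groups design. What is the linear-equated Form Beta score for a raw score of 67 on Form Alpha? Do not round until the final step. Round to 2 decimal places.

59.33

Linear equating: y = (SD_Y/SD_X)(x − M_X) + M_Y
y = (8.3/6.4)(67 − 78.7) + 74.5
y = 1.296875 × -11.7 + 74.5 = -15.1734 + 74.5 = 59.33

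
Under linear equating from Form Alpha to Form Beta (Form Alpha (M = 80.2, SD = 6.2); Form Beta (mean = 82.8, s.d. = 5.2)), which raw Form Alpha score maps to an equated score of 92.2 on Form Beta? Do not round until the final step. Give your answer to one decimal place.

Invert y = (SD_Y/SD_X)(x − M_X) + M_Y:
x = (SD_X/SD_Y)(y − M_Y) + M_X = (6.2/5.2)(92.2 − 82.8) + 80.2
x = 1.192308 × 9.400 + 80.2 = 91.4

91.4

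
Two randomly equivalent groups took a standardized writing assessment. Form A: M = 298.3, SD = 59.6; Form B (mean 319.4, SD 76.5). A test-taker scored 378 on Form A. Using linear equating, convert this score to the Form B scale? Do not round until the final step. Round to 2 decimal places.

421.70

Linear equating: y = (SD_Y/SD_X)(x − M_X) + M_Y
y = (76.5/59.6)(378 − 298.3) + 319.4
y = 1.283557 × 79.7 + 319.4 = 102.2995 + 319.4 = 421.70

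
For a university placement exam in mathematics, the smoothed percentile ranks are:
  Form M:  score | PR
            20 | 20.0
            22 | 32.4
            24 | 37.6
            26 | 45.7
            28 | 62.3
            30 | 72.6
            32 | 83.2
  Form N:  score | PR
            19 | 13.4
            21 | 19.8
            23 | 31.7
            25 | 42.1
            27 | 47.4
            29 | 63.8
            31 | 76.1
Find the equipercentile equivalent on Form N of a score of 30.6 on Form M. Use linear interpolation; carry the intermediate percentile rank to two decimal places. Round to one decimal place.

30.9

PR of 30.6 on Form M: 72.6 + (30.6 − 30)/(32 − 30) × (83.2 − 72.6) = 75.78
On Form N, PR 75.78 falls between score 29 (PR 63.8) and 31 (PR 76.1).
Interpolate: 29 + (75.78 − 63.8)/(76.1 − 63.8) × (31 − 29) = 30.9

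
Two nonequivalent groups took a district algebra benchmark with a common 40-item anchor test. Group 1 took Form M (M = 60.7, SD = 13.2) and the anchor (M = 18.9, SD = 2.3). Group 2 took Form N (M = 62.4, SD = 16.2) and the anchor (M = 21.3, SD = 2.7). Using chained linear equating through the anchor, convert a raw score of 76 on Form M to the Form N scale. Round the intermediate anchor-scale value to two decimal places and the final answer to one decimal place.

64.0

Form M → anchor (Group 1): v = (2.3/13.2)(76 − 60.7) + 18.9 = 21.57
anchor → Form N (Group 2): y = (16.2/2.7)(21.57 − 21.3) + 62.4 = 64.0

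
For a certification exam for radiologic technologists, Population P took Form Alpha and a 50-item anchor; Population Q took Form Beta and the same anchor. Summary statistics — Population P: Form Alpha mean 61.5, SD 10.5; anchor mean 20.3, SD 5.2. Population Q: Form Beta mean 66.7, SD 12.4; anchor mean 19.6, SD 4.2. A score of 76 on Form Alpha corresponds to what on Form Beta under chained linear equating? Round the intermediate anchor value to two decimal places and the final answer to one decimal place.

90.0

Form Alpha → anchor (Population P): v = (5.2/10.5)(76 − 61.5) + 20.3 = 27.48
anchor → Form Beta (Population Q): y = (12.4/4.2)(27.48 − 19.6) + 66.7 = 90.0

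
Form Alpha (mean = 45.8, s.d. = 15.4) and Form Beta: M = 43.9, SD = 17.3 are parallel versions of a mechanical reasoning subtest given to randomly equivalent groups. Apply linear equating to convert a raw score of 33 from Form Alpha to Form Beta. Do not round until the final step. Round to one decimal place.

Linear equating: y = (SD_Y/SD_X)(x − M_X) + M_Y
y = (17.3/15.4)(33 − 45.8) + 43.9
y = 1.123377 × -12.8 + 43.9 = -14.3792 + 43.9 = 29.5

29.5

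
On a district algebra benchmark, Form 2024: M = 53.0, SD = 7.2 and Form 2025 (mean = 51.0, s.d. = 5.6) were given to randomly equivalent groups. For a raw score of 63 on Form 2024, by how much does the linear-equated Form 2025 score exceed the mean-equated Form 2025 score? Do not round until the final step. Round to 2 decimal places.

-2.22

Mean-equated: 63 + (51.0 − 53.0) = 61.00
Linear-equated: (5.6/7.2)(63 − 53.0) + 51.0 = 58.778
Difference = 58.778 − 61.00 = -2.22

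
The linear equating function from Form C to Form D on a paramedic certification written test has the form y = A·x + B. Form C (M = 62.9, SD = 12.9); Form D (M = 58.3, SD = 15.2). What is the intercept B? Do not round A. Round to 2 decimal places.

-15.81

A = SD_Y / SD_X = 15.2 / 12.9 = 1.178295
B = M_Y − A·M_X = 58.3 − 1.178295 × 62.9 = -15.81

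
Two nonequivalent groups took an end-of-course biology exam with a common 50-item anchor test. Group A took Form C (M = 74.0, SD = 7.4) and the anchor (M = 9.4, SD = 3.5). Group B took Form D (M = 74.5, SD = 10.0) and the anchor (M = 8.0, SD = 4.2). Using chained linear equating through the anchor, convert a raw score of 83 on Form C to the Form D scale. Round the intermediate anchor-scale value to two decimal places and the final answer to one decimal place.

Form C → anchor (Group A): v = (3.5/7.4)(83 − 74.0) + 9.4 = 13.66
anchor → Form D (Group B): y = (10.0/4.2)(13.66 − 8.0) + 74.5 = 88.0

88.0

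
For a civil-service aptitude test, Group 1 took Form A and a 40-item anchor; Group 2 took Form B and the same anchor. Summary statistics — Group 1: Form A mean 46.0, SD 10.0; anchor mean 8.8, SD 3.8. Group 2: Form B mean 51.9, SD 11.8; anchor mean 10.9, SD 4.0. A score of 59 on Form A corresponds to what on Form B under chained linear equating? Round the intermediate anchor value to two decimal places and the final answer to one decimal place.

60.3

Form A → anchor (Group 1): v = (3.8/10.0)(59 − 46.0) + 8.8 = 13.74
anchor → Form B (Group 2): y = (11.8/4.0)(13.74 − 10.9) + 51.9 = 60.3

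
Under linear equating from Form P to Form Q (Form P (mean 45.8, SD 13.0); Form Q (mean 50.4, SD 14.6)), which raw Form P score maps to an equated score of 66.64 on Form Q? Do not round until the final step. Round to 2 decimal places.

Invert y = (SD_Y/SD_X)(x − M_X) + M_Y:
x = (SD_X/SD_Y)(y − M_Y) + M_X = (13.0/14.6)(66.64 − 50.4) + 45.8
x = 0.890411 × 16.240 + 45.8 = 60.26

60.26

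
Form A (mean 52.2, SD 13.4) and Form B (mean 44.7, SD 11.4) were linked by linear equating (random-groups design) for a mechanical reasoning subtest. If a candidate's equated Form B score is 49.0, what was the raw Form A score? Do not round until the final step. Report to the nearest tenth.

57.3

Invert y = (SD_Y/SD_X)(x − M_X) + M_Y:
x = (SD_X/SD_Y)(y − M_Y) + M_X = (13.4/11.4)(49.0 − 44.7) + 52.2
x = 1.175439 × 4.300 + 52.2 = 57.3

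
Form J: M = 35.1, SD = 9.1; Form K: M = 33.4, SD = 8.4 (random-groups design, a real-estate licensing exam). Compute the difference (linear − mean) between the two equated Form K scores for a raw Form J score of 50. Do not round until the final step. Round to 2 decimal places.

Mean-equated: 50 + (33.4 − 35.1) = 48.30
Linear-equated: (8.4/9.1)(50 − 35.1) + 33.4 = 47.154
Difference = 47.154 − 48.30 = -1.15

-1.15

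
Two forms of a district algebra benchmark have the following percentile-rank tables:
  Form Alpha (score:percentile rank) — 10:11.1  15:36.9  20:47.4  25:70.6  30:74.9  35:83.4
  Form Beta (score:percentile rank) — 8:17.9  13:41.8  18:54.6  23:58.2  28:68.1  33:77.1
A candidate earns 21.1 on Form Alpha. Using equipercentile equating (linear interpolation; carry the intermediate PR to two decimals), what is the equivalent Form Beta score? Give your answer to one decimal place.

17.2

PR of 21.1 on Form Alpha: 47.4 + (21.1 − 20)/(25 − 20) × (70.6 − 47.4) = 52.50
On Form Beta, PR 52.50 falls between score 13 (PR 41.8) and 18 (PR 54.6).
Interpolate: 13 + (52.50 − 41.8)/(54.6 − 41.8) × (18 − 13) = 17.2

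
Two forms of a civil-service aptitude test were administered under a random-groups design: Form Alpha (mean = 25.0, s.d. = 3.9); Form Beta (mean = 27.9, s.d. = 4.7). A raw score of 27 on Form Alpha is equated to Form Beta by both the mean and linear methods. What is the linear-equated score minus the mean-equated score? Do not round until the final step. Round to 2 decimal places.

Mean-equated: 27 + (27.9 − 25.0) = 29.90
Linear-equated: (4.7/3.9)(27 − 25.0) + 27.9 = 30.310
Difference = 30.310 − 29.90 = 0.41

0.41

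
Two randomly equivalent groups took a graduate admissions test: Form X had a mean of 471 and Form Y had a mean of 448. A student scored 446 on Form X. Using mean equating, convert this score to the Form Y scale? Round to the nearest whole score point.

Mean equating: y = x + (M_Y − M_X) = 446 + (448 − 471) = 423

423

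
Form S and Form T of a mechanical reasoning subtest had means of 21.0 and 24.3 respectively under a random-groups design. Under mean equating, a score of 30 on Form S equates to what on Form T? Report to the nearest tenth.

Mean equating: y = x + (M_Y − M_X) = 30 + (24.3 − 21.0) = 33.3

33.3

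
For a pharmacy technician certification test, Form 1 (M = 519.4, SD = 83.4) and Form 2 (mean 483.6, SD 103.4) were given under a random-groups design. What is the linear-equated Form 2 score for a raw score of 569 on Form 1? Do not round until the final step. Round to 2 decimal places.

Linear equating: y = (SD_Y/SD_X)(x − M_X) + M_Y
y = (103.4/83.4)(569 − 519.4) + 483.6
y = 1.239808 × 49.6 + 483.6 = 61.4945 + 483.6 = 545.09

545.09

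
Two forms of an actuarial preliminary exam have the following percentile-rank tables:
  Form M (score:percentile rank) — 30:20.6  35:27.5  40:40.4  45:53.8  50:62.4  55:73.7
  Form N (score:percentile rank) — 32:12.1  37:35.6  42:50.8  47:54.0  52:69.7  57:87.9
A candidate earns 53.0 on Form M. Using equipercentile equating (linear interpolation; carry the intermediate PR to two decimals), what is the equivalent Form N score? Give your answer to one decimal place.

51.8

PR of 53.0 on Form M: 62.4 + (53.0 − 50)/(55 − 50) × (73.7 − 62.4) = 69.18
On Form N, PR 69.18 falls between score 47 (PR 54.0) and 52 (PR 69.7).
Interpolate: 47 + (69.18 − 54.0)/(69.7 − 54.0) × (52 − 47) = 51.8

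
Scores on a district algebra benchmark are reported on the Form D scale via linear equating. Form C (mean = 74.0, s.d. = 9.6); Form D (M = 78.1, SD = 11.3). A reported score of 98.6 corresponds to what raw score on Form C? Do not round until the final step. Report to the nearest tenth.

Invert y = (SD_Y/SD_X)(x − M_X) + M_Y:
x = (SD_X/SD_Y)(y − M_Y) + M_X = (9.6/11.3)(98.6 − 78.1) + 74.0
x = 0.849558 × 20.500 + 74.0 = 91.4

91.4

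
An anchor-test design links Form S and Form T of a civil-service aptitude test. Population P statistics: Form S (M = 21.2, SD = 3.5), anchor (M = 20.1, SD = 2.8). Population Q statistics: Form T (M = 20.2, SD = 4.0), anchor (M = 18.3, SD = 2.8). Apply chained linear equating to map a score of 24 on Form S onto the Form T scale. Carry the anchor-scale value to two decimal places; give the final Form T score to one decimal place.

Form S → anchor (Population P): v = (2.8/3.5)(24 − 21.2) + 20.1 = 22.34
anchor → Form T (Population Q): y = (4.0/2.8)(22.34 − 18.3) + 20.2 = 26.0

26.0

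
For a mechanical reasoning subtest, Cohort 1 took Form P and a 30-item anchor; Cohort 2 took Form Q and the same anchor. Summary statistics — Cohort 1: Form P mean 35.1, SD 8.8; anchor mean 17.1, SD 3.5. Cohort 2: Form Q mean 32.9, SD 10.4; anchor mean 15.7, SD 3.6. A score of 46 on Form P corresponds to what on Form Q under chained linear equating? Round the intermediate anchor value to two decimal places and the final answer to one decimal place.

49.5

Form P → anchor (Cohort 1): v = (3.5/8.8)(46 − 35.1) + 17.1 = 21.44
anchor → Form Q (Cohort 2): y = (10.4/3.6)(21.44 − 15.7) + 32.9 = 49.5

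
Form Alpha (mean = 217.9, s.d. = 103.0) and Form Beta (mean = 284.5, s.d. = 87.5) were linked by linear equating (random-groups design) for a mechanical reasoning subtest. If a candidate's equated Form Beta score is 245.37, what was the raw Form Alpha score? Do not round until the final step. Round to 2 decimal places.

171.84

Invert y = (SD_Y/SD_X)(x − M_X) + M_Y:
x = (SD_X/SD_Y)(y − M_Y) + M_X = (103.0/87.5)(245.37 − 284.5) + 217.9
x = 1.177143 × -39.130 + 217.9 = 171.84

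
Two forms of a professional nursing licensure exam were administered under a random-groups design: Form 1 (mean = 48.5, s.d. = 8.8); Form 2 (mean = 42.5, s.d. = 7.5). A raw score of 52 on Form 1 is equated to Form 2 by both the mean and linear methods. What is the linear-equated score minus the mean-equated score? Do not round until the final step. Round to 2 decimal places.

Mean-equated: 52 + (42.5 − 48.5) = 46.00
Linear-equated: (7.5/8.8)(52 − 48.5) + 42.5 = 45.483
Difference = 45.483 − 46.00 = -0.52

-0.52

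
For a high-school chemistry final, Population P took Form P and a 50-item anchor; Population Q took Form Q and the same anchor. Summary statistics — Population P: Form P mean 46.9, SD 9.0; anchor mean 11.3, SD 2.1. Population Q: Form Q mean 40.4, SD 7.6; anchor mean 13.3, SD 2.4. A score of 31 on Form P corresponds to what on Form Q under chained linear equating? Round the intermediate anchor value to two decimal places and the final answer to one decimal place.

22.3

Form P → anchor (Population P): v = (2.1/9.0)(31 − 46.9) + 11.3 = 7.59
anchor → Form Q (Population Q): y = (7.6/2.4)(7.59 − 13.3) + 40.4 = 22.3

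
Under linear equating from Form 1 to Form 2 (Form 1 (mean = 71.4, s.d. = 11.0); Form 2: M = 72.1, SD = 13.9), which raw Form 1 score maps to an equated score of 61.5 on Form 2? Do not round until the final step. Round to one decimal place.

63.0

Invert y = (SD_Y/SD_X)(x − M_X) + M_Y:
x = (SD_X/SD_Y)(y − M_Y) + M_X = (11.0/13.9)(61.5 − 72.1) + 71.4
x = 0.791367 × -10.600 + 71.4 = 63.0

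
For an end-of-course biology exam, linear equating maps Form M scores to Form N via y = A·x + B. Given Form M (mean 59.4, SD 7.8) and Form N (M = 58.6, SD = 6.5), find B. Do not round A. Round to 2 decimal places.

9.10

A = SD_Y / SD_X = 6.5 / 7.8 = 0.833333
B = M_Y − A·M_X = 58.6 − 0.833333 × 59.4 = 9.10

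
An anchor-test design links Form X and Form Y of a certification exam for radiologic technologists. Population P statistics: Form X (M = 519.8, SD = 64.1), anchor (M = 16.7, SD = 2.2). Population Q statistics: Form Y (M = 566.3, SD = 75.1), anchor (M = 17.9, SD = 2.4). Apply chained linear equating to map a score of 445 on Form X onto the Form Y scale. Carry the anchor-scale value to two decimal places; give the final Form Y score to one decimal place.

448.3

Form X → anchor (Population P): v = (2.2/64.1)(445 − 519.8) + 16.7 = 14.13
anchor → Form Y (Population Q): y = (75.1/2.4)(14.13 − 17.9) + 566.3 = 448.3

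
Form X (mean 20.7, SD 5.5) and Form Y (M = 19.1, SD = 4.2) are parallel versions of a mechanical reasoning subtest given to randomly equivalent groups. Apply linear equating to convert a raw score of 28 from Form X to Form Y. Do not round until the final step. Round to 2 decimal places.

24.67

Linear equating: y = (SD_Y/SD_X)(x − M_X) + M_Y
y = (4.2/5.5)(28 − 20.7) + 19.1
y = 0.763636 × 7.3 + 19.1 = 5.5745 + 19.1 = 24.67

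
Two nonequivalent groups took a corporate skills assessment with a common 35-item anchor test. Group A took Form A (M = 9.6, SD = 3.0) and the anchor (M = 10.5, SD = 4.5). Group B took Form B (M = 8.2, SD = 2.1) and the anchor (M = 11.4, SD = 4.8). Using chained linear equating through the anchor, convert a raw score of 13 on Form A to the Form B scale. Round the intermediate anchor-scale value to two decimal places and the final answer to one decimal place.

Form A → anchor (Group A): v = (4.5/3.0)(13 − 9.6) + 10.5 = 15.60
anchor → Form B (Group B): y = (2.1/4.8)(15.60 − 11.4) + 8.2 = 10.0

10.0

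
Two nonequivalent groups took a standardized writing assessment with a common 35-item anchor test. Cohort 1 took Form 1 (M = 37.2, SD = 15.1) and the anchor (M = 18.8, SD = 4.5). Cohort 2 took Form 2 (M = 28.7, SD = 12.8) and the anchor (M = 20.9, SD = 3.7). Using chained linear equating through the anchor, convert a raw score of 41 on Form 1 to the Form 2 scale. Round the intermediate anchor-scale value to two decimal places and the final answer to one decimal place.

Form 1 → anchor (Cohort 1): v = (4.5/15.1)(41 − 37.2) + 18.8 = 19.93
anchor → Form 2 (Cohort 2): y = (12.8/3.7)(19.93 − 20.9) + 28.7 = 25.3

25.3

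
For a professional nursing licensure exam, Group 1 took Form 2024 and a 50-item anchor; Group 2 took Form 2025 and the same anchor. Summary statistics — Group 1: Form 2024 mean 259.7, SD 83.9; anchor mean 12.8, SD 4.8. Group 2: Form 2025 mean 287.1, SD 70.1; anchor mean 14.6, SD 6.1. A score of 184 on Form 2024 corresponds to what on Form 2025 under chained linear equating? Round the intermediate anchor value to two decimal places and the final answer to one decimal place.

Form 2024 → anchor (Group 1): v = (4.8/83.9)(184 − 259.7) + 12.8 = 8.47
anchor → Form 2025 (Group 2): y = (70.1/6.1)(8.47 − 14.6) + 287.1 = 216.7

216.7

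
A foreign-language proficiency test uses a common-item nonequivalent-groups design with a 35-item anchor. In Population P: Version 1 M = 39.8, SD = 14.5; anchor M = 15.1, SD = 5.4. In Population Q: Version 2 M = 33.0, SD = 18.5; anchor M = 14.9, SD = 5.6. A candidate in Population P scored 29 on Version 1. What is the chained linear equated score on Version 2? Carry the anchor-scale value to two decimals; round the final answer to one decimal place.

Version 1 → anchor (Population P): v = (5.4/14.5)(29 − 39.8) + 15.1 = 11.08
anchor → Version 2 (Population Q): y = (18.5/5.6)(11.08 − 14.9) + 33.0 = 20.4

20.4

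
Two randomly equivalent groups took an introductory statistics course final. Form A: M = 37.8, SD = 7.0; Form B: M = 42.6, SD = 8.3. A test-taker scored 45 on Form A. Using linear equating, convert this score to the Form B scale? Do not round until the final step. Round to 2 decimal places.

51.14

Linear equating: y = (SD_Y/SD_X)(x − M_X) + M_Y
y = (8.3/7.0)(45 − 37.8) + 42.6
y = 1.185714 × 7.2 + 42.6 = 8.5371 + 42.6 = 51.14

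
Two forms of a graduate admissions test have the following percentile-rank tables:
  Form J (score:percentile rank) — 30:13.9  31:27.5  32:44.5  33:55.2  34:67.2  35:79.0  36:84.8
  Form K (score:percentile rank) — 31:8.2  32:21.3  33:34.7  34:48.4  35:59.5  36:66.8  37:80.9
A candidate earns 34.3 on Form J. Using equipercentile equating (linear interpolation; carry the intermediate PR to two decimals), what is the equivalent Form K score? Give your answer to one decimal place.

PR of 34.3 on Form J: 67.2 + (34.3 − 34)/(35 − 34) × (79.0 − 67.2) = 70.74
On Form K, PR 70.74 falls between score 36 (PR 66.8) and 37 (PR 80.9).
Interpolate: 36 + (70.74 − 66.8)/(80.9 − 66.8) × (37 − 36) = 36.3

36.3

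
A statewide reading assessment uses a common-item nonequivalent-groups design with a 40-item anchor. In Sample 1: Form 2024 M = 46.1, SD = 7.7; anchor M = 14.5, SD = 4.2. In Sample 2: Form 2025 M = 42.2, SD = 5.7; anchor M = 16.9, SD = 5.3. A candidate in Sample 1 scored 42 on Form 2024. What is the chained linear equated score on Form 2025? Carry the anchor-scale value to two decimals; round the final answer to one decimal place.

Form 2024 → anchor (Sample 1): v = (4.2/7.7)(42 − 46.1) + 14.5 = 12.26
anchor → Form 2025 (Sample 2): y = (5.7/5.3)(12.26 − 16.9) + 42.2 = 37.2

37.2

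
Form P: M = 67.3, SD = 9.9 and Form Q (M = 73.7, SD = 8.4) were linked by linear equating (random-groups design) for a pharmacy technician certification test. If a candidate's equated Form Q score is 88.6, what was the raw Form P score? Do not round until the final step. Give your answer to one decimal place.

84.9

Invert y = (SD_Y/SD_X)(x − M_X) + M_Y:
x = (SD_X/SD_Y)(y − M_Y) + M_X = (9.9/8.4)(88.6 − 73.7) + 67.3
x = 1.178571 × 14.900 + 67.3 = 84.9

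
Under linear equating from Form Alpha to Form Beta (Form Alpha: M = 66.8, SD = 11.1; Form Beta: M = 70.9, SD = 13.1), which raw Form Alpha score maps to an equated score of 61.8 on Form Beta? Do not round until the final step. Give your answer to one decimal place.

59.1

Invert y = (SD_Y/SD_X)(x − M_X) + M_Y:
x = (SD_X/SD_Y)(y − M_Y) + M_X = (11.1/13.1)(61.8 − 70.9) + 66.8
x = 0.847328 × -9.100 + 66.8 = 59.1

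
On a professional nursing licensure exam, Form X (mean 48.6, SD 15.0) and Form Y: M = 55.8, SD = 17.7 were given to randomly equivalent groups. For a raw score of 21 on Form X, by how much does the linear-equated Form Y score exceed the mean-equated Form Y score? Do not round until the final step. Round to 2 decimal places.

-4.97

Mean-equated: 21 + (55.8 − 48.6) = 28.20
Linear-equated: (17.7/15.0)(21 − 48.6) + 55.8 = 23.232
Difference = 23.232 − 28.20 = -4.97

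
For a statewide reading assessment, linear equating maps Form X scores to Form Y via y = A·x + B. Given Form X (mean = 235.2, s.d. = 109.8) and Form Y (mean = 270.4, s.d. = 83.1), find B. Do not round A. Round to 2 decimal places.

A = SD_Y / SD_X = 83.1 / 109.8 = 0.756831
B = M_Y − A·M_X = 270.4 − 0.756831 × 235.2 = 92.39

92.39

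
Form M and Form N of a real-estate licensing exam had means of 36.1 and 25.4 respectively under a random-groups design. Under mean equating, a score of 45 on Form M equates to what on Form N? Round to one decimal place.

34.3

Mean equating: y = x + (M_Y − M_X) = 45 + (25.4 − 36.1) = 34.3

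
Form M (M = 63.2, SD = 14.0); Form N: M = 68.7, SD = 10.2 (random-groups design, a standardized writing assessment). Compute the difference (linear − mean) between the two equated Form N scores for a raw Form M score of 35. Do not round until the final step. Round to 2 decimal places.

Mean-equated: 35 + (68.7 − 63.2) = 40.50
Linear-equated: (10.2/14.0)(35 − 63.2) + 68.7 = 48.154
Difference = 48.154 − 40.50 = 7.65

7.65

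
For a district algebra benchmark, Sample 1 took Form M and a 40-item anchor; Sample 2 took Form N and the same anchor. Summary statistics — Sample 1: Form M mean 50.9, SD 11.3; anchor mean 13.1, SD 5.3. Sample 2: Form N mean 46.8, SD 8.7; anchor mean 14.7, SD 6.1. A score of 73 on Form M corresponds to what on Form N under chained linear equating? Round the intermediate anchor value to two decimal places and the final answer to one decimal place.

Form M → anchor (Sample 1): v = (5.3/11.3)(73 − 50.9) + 13.1 = 23.47
anchor → Form N (Sample 2): y = (8.7/6.1)(23.47 − 14.7) + 46.8 = 59.3

59.3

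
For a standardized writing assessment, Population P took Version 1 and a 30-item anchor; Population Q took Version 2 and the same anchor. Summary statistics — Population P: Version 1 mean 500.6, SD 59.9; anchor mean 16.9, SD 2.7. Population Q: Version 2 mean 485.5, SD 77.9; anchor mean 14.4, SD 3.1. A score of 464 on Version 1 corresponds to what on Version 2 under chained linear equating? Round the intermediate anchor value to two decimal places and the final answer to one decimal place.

Version 1 → anchor (Population P): v = (2.7/59.9)(464 − 500.6) + 16.9 = 15.25
anchor → Version 2 (Population Q): y = (77.9/3.1)(15.25 − 14.4) + 485.5 = 506.9

506.9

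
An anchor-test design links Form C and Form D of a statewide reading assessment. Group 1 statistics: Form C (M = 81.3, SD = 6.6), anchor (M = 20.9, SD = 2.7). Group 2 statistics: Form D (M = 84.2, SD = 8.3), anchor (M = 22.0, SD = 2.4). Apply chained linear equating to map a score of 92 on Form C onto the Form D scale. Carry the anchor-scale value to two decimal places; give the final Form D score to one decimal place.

Form C → anchor (Group 1): v = (2.7/6.6)(92 − 81.3) + 20.9 = 25.28
anchor → Form D (Group 2): y = (8.3/2.4)(25.28 − 22.0) + 84.2 = 95.5

95.5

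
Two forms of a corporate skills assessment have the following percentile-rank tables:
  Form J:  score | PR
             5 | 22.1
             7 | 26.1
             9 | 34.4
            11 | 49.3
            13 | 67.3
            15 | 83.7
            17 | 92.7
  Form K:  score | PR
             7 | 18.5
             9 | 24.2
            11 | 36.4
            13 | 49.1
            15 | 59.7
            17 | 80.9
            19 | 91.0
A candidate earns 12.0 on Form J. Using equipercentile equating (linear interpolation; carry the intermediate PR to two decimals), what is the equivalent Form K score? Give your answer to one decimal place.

14.7

PR of 12.0 on Form J: 49.3 + (12.0 − 11)/(13 − 11) × (67.3 − 49.3) = 58.30
On Form K, PR 58.30 falls between score 13 (PR 49.1) and 15 (PR 59.7).
Interpolate: 13 + (58.30 − 49.1)/(59.7 − 49.1) × (15 − 13) = 14.7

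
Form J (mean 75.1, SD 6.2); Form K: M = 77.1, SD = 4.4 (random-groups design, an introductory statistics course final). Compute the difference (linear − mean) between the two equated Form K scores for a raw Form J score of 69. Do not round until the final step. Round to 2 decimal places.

1.77

Mean-equated: 69 + (77.1 − 75.1) = 71.00
Linear-equated: (4.4/6.2)(69 − 75.1) + 77.1 = 72.771
Difference = 72.771 − 71.00 = 1.77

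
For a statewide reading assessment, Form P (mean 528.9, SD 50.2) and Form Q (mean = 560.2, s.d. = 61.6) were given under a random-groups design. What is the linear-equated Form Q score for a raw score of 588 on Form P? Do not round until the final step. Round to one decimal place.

632.7

Linear equating: y = (SD_Y/SD_X)(x − M_X) + M_Y
y = (61.6/50.2)(588 − 528.9) + 560.2
y = 1.227092 × 59.1 + 560.2 = 72.5211 + 560.2 = 632.7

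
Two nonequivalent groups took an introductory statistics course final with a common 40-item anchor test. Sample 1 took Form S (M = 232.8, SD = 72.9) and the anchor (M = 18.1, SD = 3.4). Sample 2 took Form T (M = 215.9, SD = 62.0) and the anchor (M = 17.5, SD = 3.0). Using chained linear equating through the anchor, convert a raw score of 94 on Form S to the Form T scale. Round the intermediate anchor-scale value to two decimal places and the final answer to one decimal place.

Form S → anchor (Sample 1): v = (3.4/72.9)(94 − 232.8) + 18.1 = 11.63
anchor → Form T (Sample 2): y = (62.0/3.0)(11.63 − 17.5) + 215.9 = 94.6

94.6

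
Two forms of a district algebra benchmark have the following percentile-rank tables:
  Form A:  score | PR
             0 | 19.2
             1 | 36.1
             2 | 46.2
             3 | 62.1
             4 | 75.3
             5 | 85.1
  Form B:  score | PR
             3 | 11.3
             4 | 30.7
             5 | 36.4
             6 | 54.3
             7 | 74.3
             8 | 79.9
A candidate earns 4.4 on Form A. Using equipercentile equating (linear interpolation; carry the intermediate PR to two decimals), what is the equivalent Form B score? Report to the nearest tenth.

PR of 4.4 on Form A: 75.3 + (4.4 − 4)/(5 − 4) × (85.1 − 75.3) = 79.22
On Form B, PR 79.22 falls between score 7 (PR 74.3) and 8 (PR 79.9).
Interpolate: 7 + (79.22 − 74.3)/(79.9 − 74.3) × (8 − 7) = 7.9

7.9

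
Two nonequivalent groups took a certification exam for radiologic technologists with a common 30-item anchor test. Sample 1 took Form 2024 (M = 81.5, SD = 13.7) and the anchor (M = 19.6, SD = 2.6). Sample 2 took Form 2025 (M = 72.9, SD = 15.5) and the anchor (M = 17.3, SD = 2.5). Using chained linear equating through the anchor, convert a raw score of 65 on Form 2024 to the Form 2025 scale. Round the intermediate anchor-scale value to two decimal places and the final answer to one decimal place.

67.8

Form 2024 → anchor (Sample 1): v = (2.6/13.7)(65 − 81.5) + 19.6 = 16.47
anchor → Form 2025 (Sample 2): y = (15.5/2.5)(16.47 − 17.3) + 72.9 = 67.8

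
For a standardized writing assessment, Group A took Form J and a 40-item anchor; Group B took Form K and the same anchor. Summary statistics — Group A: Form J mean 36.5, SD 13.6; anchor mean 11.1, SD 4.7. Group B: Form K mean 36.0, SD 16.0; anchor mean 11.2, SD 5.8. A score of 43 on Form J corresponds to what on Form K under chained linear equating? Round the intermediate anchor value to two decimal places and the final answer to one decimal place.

41.9

Form J → anchor (Group A): v = (4.7/13.6)(43 − 36.5) + 11.1 = 13.35
anchor → Form K (Group B): y = (16.0/5.8)(13.35 − 11.2) + 36.0 = 41.9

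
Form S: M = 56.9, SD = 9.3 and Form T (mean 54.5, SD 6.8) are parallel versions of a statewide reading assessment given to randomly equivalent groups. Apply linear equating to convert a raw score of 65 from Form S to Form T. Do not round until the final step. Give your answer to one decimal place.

Linear equating: y = (SD_Y/SD_X)(x − M_X) + M_Y
y = (6.8/9.3)(65 − 56.9) + 54.5
y = 0.731183 × 8.1 + 54.5 = 5.9226 + 54.5 = 60.4

60.4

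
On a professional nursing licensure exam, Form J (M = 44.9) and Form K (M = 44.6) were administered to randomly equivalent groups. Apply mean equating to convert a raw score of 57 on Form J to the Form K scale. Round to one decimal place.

56.7

Mean equating: y = x + (M_Y − M_X) = 57 + (44.6 − 44.9) = 56.7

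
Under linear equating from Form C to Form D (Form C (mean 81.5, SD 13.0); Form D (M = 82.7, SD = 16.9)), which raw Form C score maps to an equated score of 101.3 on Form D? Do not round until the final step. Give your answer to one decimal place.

Invert y = (SD_Y/SD_X)(x − M_X) + M_Y:
x = (SD_X/SD_Y)(y − M_Y) + M_X = (13.0/16.9)(101.3 − 82.7) + 81.5
x = 0.769231 × 18.600 + 81.5 = 95.8

95.8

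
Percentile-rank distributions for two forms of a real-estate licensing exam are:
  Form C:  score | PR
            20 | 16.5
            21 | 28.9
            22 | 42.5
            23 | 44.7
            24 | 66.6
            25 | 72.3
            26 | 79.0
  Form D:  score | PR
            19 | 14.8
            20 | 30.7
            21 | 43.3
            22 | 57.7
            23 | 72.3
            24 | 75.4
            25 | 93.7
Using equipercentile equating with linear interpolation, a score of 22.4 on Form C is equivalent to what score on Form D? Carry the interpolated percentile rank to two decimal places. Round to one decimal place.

21.0

PR of 22.4 on Form C: 42.5 + (22.4 − 22)/(23 − 22) × (44.7 − 42.5) = 43.38
On Form D, PR 43.38 falls between score 21 (PR 43.3) and 22 (PR 57.7).
Interpolate: 21 + (43.38 − 43.3)/(57.7 − 43.3) × (22 − 21) = 21.0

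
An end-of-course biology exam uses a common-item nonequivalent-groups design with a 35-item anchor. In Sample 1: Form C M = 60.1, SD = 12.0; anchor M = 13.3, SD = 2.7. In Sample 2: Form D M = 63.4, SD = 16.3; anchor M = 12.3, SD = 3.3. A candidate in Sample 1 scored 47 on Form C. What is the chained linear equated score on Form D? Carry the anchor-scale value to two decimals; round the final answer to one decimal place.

53.8

Form C → anchor (Sample 1): v = (2.7/12.0)(47 − 60.1) + 13.3 = 10.35
anchor → Form D (Sample 2): y = (16.3/3.3)(10.35 − 12.3) + 63.4 = 53.8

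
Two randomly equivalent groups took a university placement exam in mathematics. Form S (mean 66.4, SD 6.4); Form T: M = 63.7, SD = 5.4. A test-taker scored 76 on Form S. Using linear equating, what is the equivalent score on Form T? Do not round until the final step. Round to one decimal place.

71.8

Linear equating: y = (SD_Y/SD_X)(x − M_X) + M_Y
y = (5.4/6.4)(76 − 66.4) + 63.7
y = 0.843750 × 9.6 + 63.7 = 8.1000 + 63.7 = 71.8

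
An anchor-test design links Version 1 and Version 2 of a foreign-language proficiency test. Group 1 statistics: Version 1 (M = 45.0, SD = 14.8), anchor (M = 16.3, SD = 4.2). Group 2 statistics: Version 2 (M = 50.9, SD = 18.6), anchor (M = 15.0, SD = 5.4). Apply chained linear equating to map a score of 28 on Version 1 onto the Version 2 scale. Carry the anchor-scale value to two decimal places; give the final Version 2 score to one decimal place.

38.8

Version 1 → anchor (Group 1): v = (4.2/14.8)(28 − 45.0) + 16.3 = 11.48
anchor → Version 2 (Group 2): y = (18.6/5.4)(11.48 − 15.0) + 50.9 = 38.8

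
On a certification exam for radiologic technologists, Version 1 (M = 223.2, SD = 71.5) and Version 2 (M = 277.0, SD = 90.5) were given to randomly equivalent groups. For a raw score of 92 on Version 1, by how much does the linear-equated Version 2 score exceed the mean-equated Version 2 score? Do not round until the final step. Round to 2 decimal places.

-34.86

Mean-equated: 92 + (277.0 − 223.2) = 145.80
Linear-equated: (90.5/71.5)(92 − 223.2) + 277.0 = 110.936
Difference = 110.936 − 145.80 = -34.86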